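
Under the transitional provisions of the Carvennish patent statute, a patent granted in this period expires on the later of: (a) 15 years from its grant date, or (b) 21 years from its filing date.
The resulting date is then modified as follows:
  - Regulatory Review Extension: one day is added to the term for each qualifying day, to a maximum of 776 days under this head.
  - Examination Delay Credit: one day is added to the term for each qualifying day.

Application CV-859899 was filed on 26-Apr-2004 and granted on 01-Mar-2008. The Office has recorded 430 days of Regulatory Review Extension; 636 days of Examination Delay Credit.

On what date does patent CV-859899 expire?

(a) grant + 15 years → 1 March 2023.
(b) filing + 21 years → 26 April 2025.
Later of the two: 26 April 2025.
Regulatory Review Extension: 430 days (within the 776-day cap) → +430 days → 30 June 2026.
Examination Delay Credit: +636 days → 27 March 2028.

March 27, 2028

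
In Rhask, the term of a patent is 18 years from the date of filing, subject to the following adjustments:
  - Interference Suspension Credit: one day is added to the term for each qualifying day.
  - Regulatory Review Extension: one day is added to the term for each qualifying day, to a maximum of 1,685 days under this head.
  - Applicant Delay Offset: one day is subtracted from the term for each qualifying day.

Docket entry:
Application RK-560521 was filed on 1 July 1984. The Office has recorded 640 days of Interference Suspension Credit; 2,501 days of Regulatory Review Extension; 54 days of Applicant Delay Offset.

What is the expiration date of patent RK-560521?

Base term: filing date + 18 years → 1 July 2002.
Interference Suspension Credit: +640 days → 1 April 2004.
Regulatory Review Extension: 2501 days claimed exceeds the 1685-day cap, so +1685 days → 11 November 2008.
Applicant Delay Offset: −54 days → 18 September 2008.

2008-09-18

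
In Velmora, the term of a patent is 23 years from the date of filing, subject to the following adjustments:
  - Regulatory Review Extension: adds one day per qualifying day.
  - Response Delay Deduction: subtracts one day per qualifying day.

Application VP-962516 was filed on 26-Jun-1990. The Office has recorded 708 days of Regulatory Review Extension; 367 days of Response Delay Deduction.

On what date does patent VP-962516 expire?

2014-06-02

Base term: filing date + 23 years → 26 June 2013.
Regulatory Review Extension: +708 days → 4 June 2015.
Response Delay Deduction: −367 days → 2 June 2014.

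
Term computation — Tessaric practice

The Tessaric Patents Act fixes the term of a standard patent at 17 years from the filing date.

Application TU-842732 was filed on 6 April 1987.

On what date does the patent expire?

April 6, 2004

Filing date + 17 years → 6 April 2004.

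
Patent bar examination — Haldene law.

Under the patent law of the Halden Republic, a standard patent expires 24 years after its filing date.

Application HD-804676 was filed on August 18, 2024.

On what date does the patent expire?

Filing date + 24 years → 18 August 2048.

2048-08-18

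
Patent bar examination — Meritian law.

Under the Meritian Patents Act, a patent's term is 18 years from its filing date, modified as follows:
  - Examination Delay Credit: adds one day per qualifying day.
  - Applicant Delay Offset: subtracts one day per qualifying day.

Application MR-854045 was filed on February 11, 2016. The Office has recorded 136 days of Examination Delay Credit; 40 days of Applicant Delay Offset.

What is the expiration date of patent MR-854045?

May 18, 2034

Base term: filing date + 18 years → 11 February 2034.
Examination Delay Credit: +136 days → 27 June 2034.
Applicant Delay Offset: −40 days → 18 May 2034.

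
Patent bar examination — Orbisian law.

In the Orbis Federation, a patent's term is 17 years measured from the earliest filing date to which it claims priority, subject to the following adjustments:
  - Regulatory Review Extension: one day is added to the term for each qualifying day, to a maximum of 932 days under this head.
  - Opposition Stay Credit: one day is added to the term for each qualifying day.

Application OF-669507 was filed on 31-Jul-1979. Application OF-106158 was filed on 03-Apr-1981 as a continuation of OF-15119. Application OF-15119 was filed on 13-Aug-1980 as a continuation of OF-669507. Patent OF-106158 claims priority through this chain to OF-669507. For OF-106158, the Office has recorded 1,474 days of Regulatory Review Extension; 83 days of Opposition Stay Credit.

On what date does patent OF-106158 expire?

Earliest priority filing: 31 July 1979.
Base term: 31 July 1979 + 17 years → 31 July 1996.
Regulatory Review Extension: 1474 days claimed exceeds the 932-day cap, so +932 days → 18 February 1999.
Opposition Stay Credit: +83 days → 12 May 1999.

1999-05-12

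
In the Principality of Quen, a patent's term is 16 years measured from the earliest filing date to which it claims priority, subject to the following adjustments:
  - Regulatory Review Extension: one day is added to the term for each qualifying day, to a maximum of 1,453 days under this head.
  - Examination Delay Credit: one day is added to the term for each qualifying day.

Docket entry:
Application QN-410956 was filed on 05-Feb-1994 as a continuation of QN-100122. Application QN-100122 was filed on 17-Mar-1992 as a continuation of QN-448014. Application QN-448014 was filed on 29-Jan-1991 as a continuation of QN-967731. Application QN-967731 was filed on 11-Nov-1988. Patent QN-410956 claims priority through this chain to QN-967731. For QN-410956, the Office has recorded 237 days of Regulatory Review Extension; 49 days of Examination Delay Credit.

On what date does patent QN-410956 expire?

August 24, 2005

Earliest priority filing: 11 November 1988.
Base term: 11 November 1988 + 16 years → 11 November 2004.
Regulatory Review Extension: 237 days (within the 1453-day cap) → +237 days → 6 July 2005.
Examination Delay Credit: +49 days → 24 August 2005.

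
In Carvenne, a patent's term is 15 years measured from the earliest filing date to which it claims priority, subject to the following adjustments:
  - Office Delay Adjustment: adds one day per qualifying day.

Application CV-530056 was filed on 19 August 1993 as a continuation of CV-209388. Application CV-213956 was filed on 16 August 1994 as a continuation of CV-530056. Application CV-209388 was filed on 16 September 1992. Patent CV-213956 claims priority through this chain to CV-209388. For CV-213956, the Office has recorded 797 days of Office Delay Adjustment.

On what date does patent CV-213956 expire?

Earliest priority filing: 16 September 1992.
Base term: 16 September 1992 + 15 years → 16 September 2007.
Office Delay Adjustment: +797 days → 21 November 2009.

November 21, 2009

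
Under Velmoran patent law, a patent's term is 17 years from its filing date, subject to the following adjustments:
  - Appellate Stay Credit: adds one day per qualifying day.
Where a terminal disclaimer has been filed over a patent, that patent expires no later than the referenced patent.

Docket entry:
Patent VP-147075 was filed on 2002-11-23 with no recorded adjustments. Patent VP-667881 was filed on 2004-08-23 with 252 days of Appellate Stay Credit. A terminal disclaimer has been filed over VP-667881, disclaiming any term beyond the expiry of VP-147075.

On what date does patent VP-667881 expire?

Natural term of VP-667881:
  Base: filing + 17 years → 23 August 2021.
  Appellate Stay Credit: +252 days → 2 May 2022.
Expiry of referenced patent VP-147075:
  Base: filing + 17 years → 23 November 2019.
Terminal disclaimer: VP-667881 expires on the earlier of 2 May 2022 and 23 November 2019.

November 23, 2019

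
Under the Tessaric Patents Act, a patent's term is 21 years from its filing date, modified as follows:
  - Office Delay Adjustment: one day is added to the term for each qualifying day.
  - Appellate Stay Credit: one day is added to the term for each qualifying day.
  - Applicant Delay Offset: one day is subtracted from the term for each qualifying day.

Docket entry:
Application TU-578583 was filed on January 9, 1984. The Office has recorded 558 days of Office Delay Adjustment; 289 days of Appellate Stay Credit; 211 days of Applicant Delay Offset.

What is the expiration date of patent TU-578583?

October 7, 2006

Base term: filing date + 21 years → 9 January 2005.
Office Delay Adjustment: +558 days → 21 July 2006.
Appellate Stay Credit: +289 days → 6 May 2007.
Applicant Delay Offset: −211 days → 7 October 2006.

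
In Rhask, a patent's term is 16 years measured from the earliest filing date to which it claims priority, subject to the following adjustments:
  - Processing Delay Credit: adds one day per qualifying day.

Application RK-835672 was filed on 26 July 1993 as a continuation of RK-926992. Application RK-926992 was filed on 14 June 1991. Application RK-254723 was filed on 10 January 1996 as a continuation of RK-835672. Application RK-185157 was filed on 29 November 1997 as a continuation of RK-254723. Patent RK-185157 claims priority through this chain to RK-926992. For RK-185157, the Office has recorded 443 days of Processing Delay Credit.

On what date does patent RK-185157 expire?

2008-08-30

Earliest priority filing: 14 June 1991.
Base term: 14 June 1991 + 16 years → 14 June 2007.
Processing Delay Credit: +443 days → 30 August 2008.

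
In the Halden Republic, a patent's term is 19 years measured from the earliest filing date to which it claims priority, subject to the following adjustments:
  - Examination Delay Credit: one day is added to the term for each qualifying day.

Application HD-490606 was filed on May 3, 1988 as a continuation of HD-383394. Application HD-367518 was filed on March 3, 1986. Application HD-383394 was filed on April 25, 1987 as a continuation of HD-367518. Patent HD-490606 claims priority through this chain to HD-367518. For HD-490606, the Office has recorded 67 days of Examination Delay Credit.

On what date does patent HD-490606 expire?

Earliest priority filing: 3 March 1986.
Base term: 3 March 1986 + 19 years → 3 March 2005.
Examination Delay Credit: +67 days → 9 May 2005.

2005-05-09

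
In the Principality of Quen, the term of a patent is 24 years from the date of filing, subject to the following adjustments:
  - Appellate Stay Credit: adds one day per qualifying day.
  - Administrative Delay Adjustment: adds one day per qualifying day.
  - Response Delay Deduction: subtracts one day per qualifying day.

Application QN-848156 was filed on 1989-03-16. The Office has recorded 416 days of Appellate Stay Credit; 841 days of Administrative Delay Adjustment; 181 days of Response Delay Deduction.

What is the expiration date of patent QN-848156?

Base term: filing date + 24 years → 16 March 2013.
Appellate Stay Credit: +416 days → 6 May 2014.
Administrative Delay Adjustment: +841 days → 24 August 2016.
Response Delay Deduction: −181 days → 25 February 2016.

2016-02-25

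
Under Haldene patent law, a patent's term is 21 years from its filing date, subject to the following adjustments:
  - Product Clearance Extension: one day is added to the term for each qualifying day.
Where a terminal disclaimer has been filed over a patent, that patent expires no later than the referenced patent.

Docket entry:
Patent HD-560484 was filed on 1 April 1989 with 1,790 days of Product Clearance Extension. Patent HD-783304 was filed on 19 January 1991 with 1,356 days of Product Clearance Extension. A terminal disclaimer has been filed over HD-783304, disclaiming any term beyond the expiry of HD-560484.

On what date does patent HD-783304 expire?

2015-02-24

Natural term of HD-783304:
  Base: filing + 21 years → 19 January 2012.
  Product Clearance Extension: +1356 days → 6 October 2015.
Expiry of referenced patent HD-560484:
  Base: filing + 21 years → 1 April 2010.
  Product Clearance Extension: +1790 days → 24 February 2015.
Terminal disclaimer: HD-783304 expires on the earlier of 6 October 2015 and 24 February 2015.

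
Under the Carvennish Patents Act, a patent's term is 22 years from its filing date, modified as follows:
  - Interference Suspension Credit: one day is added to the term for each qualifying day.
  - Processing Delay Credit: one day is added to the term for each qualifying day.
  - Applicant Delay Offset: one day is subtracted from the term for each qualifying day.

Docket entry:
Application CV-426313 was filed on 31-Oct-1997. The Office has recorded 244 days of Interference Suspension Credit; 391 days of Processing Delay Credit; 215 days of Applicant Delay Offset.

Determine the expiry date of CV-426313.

2020-12-24

Base term: filing date + 22 years → 31 October 2019.
Interference Suspension Credit: +244 days → 1 July 2020.
Processing Delay Credit: +391 days → 27 July 2021.
Applicant Delay Offset: −215 days → 24 December 2020.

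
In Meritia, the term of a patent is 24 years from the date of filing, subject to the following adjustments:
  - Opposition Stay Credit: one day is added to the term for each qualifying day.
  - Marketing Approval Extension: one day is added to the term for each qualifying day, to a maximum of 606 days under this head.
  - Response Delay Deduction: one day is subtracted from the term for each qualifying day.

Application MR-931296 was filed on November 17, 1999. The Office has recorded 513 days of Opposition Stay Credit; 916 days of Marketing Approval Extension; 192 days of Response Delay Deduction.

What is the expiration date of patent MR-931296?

Base term: filing date + 24 years → 17 November 2023.
Opposition Stay Credit: +513 days → 13 April 2025.
Marketing Approval Extension: 916 days claimed exceeds the 606-day cap, so +606 days → 10 December 2026.
Response Delay Deduction: −192 days → 1 June 2026.

June 1, 2026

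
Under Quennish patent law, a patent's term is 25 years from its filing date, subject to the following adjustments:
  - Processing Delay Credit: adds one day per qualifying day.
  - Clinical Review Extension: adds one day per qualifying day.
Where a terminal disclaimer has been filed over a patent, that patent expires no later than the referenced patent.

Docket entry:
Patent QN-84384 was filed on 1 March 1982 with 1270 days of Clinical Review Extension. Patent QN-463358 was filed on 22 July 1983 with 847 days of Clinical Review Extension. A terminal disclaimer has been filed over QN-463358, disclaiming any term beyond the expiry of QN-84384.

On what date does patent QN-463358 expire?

Natural term of QN-463358:
  Base: filing + 25 years → 22 July 2008.
  Clinical Review Extension: +847 days → 16 November 2010.
Expiry of referenced patent QN-84384:
  Base: filing + 25 years → 1 March 2007.
  Clinical Review Extension: +1270 days → 22 August 2010.
Terminal disclaimer: QN-463358 expires on the earlier of 16 November 2010 and 22 August 2010.

2010-08-22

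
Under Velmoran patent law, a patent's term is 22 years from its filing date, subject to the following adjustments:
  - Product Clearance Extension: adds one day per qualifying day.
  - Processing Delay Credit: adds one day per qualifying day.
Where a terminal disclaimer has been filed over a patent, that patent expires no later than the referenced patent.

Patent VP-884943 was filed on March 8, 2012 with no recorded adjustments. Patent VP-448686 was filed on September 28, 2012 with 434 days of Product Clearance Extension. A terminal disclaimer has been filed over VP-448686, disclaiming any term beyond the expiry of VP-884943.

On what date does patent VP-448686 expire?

March 8, 2034

Natural term of VP-448686:
  Base: filing + 22 years → 28 September 2034.
  Product Clearance Extension: +434 days → 6 December 2035.
Expiry of referenced patent VP-884943:
  Base: filing + 22 years → 8 March 2034.
Terminal disclaimer: VP-448686 expires on the earlier of 6 December 2035 and 8 March 2034.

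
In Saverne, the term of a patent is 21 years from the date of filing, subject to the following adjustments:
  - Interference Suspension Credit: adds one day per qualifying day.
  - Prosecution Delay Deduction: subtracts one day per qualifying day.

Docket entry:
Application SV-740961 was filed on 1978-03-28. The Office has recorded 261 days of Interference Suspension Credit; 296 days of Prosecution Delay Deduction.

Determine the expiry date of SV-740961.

Base term: filing date + 21 years → 28 March 1999.
Interference Suspension Credit: +261 days → 14 December 1999.
Prosecution Delay Deduction: −296 days → 21 February 1999.

February 21, 1999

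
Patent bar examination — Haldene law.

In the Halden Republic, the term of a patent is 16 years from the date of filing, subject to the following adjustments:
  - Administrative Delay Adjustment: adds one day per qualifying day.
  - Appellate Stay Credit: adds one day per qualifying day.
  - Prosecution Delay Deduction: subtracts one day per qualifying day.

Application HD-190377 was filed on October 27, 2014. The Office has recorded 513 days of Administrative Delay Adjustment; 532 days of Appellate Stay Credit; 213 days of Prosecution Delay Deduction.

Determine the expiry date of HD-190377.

Base term: filing date + 16 years → 27 October 2030.
Administrative Delay Adjustment: +513 days → 23 March 2032.
Appellate Stay Credit: +532 days → 6 September 2033.
Prosecution Delay Deduction: −213 days → 5 February 2033.

2033-02-05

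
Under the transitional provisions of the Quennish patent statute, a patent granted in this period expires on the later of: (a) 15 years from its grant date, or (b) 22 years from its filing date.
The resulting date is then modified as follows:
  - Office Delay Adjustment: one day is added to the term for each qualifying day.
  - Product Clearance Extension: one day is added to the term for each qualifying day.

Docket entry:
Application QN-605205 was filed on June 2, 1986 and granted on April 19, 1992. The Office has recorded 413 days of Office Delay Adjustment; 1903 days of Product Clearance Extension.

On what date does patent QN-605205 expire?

(a) grant + 15 years → 19 April 2007.
(b) filing + 22 years → 2 June 2008.
Later of the two: 2 June 2008.
Office Delay Adjustment: +413 days → 20 July 2009.
Product Clearance Extension: +1903 days → 5 October 2014.

2014-10-05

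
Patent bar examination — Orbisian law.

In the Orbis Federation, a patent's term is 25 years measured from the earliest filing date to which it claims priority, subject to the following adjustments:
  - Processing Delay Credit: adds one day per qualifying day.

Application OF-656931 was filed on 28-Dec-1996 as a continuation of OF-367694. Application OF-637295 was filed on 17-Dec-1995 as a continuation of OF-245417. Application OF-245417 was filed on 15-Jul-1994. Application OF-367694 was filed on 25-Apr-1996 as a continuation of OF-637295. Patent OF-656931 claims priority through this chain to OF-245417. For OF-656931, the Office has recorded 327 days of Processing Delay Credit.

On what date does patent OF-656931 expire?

June 6, 2020

Earliest priority filing: 15 July 1994.
Base term: 15 July 1994 + 25 years → 15 July 2019.
Processing Delay Credit: +327 days → 6 June 2020.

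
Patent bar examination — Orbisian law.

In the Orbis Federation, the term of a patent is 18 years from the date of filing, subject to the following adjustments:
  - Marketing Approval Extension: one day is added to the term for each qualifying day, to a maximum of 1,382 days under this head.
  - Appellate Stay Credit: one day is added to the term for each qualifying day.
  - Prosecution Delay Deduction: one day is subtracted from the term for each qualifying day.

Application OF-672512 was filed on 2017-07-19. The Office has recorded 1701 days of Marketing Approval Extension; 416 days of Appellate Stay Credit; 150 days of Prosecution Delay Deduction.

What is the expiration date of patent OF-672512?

Base term: filing date + 18 years → 19 July 2035.
Marketing Approval Extension: 1701 days claimed exceeds the 1382-day cap, so +1382 days → 1 May 2039.
Appellate Stay Credit: +416 days → 20 June 2040.
Prosecution Delay Deduction: −150 days → 22 January 2040.

2040-01-22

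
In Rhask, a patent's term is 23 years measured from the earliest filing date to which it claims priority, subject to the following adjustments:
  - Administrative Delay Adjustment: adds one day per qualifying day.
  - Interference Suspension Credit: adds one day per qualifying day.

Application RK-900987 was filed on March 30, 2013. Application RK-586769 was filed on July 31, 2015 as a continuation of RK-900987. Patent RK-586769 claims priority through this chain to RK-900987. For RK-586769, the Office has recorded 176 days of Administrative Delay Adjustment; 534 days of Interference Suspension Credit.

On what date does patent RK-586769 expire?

Earliest priority filing: 30 March 2013.
Base term: 30 March 2013 + 23 years → 30 March 2036.
Administrative Delay Adjustment: +176 days → 22 September 2036.
Interference Suspension Credit: +534 days → 10 March 2038.

2038-03-10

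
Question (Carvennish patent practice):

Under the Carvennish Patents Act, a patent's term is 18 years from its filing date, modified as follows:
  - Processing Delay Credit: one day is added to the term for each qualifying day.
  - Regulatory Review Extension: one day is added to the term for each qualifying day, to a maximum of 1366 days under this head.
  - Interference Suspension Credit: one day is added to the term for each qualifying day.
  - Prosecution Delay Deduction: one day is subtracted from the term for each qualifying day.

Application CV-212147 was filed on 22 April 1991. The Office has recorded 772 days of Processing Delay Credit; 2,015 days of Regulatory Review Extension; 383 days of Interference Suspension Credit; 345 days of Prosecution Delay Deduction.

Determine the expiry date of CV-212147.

Base term: filing date + 18 years → 22 April 2009.
Processing Delay Credit: +772 days → 3 June 2011.
Regulatory Review Extension: 2015 days claimed exceeds the 1366-day cap, so +1366 days → 28 February 2015.
Interference Suspension Credit: +383 days → 17 March 2016.
Prosecution Delay Deduction: −345 days → 7 April 2015.

2015-04-07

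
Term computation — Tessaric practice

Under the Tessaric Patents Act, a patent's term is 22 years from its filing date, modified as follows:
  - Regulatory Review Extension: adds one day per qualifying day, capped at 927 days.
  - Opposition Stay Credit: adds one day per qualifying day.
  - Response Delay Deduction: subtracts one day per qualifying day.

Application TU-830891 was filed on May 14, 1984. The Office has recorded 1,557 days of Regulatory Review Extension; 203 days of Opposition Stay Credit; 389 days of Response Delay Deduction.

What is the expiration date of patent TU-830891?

Base term: filing date + 22 years → 14 May 2006.
Regulatory Review Extension: 1557 days claimed exceeds the 927-day cap, so +927 days → 26 November 2008.
Opposition Stay Credit: +203 days → 17 June 2009.
Response Delay Deduction: −389 days → 24 May 2008.

May 24, 2008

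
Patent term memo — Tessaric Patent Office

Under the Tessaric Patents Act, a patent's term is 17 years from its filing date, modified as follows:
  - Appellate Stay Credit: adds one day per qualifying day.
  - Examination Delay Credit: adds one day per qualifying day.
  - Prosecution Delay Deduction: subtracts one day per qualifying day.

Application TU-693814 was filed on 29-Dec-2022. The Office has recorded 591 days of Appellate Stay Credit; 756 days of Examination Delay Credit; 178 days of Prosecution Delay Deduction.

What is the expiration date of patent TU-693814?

2043-03-12

Base term: filing date + 17 years → 29 December 2039.
Appellate Stay Credit: +591 days → 11 August 2041.
Examination Delay Credit: +756 days → 6 September 2043.
Prosecution Delay Deduction: −178 days → 12 March 2043.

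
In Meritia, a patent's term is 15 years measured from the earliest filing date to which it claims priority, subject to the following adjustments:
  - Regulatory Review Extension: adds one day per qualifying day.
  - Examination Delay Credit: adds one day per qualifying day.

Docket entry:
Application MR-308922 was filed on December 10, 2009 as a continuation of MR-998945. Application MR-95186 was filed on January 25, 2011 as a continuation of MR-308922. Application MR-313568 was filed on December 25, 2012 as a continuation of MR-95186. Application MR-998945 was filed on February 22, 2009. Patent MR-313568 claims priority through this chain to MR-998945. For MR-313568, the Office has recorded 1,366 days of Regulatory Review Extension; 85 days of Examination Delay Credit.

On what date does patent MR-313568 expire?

Earliest priority filing: 22 February 2009.
Base term: 22 February 2009 + 15 years → 22 February 2024.
Regulatory Review Extension: +1366 days → 19 November 2027.
Examination Delay Credit: +85 days → 12 February 2028.

2028-02-12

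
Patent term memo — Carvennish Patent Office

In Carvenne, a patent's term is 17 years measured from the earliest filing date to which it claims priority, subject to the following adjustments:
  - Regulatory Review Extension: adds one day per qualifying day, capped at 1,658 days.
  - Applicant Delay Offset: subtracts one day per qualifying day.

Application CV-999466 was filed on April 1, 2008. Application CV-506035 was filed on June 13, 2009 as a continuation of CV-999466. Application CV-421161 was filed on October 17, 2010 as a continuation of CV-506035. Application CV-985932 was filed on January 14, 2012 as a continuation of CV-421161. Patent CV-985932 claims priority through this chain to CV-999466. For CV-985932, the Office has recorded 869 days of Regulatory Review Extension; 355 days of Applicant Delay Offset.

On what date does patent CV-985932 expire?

2026-08-28

Earliest priority filing: 1 April 2008.
Base term: 1 April 2008 + 17 years → 1 April 2025.
Regulatory Review Extension: 869 days (within the 1658-day cap) → +869 days → 18 August 2027.
Applicant Delay Offset: −355 days → 28 August 2026.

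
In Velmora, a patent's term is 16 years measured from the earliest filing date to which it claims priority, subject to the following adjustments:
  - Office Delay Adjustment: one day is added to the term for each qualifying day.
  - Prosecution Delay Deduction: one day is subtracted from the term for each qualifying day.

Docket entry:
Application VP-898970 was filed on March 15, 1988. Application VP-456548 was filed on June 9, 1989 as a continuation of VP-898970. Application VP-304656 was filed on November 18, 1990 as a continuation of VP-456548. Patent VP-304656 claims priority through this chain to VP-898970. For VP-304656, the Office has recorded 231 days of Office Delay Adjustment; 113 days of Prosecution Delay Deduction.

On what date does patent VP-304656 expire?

July 11, 2004

Earliest priority filing: 15 March 1988.
Base term: 15 March 1988 + 16 years → 15 March 2004.
Office Delay Adjustment: +231 days → 1 November 2004.
Prosecution Delay Deduction: −113 days → 11 July 2004.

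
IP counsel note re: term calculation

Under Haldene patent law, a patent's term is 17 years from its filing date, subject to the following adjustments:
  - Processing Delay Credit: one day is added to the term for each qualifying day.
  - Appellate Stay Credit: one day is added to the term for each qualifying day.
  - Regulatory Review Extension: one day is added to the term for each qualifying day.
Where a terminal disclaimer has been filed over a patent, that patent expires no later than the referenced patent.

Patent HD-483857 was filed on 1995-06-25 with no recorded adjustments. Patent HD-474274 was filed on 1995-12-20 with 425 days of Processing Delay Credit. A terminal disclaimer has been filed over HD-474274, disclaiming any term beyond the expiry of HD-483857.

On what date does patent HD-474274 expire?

June 25, 2012

Natural term of HD-474274:
  Base: filing + 17 years → 20 December 2012.
  Processing Delay Credit: +425 days → 18 February 2014.
Expiry of referenced patent HD-483857:
  Base: filing + 17 years → 25 June 2012.
Terminal disclaimer: HD-474274 expires on the earlier of 18 February 2014 and 25 June 2012.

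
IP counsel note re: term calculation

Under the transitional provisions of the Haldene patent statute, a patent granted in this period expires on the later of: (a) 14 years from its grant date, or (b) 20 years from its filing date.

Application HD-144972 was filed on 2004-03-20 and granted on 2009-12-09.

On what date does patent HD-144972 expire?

(a) grant + 14 years → 9 December 2023.
(b) filing + 20 years → 20 March 2024.
Later of the two: 20 March 2024.

March 20, 2024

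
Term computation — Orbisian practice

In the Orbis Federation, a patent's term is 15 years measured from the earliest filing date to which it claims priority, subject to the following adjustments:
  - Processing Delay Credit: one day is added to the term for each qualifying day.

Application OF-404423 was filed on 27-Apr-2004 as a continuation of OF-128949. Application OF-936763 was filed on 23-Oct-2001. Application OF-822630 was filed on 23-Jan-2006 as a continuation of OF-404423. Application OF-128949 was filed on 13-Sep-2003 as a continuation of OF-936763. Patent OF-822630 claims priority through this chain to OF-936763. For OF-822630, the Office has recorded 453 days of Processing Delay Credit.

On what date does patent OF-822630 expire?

Earliest priority filing: 23 October 2001.
Base term: 23 October 2001 + 15 years → 23 October 2016.
Processing Delay Credit: +453 days → 19 January 2018.

2018-01-19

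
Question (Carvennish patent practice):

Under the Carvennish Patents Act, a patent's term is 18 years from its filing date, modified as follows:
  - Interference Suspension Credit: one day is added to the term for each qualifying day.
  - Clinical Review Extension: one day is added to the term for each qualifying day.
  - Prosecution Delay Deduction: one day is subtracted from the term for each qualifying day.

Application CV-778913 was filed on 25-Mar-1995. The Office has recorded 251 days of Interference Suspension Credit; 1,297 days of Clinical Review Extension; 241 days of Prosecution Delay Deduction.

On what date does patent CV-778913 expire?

2016-10-22

Base term: filing date + 18 years → 25 March 2013.
Interference Suspension Credit: +251 days → 1 December 2013.
Clinical Review Extension: +1297 days → 20 June 2017.
Prosecution Delay Deduction: −241 days → 22 October 2016.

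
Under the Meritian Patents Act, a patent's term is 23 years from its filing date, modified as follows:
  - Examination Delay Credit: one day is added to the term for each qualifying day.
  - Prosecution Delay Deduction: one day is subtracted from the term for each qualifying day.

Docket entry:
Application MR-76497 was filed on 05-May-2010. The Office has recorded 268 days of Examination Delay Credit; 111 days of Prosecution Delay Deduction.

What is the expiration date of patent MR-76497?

2033-10-09

Base term: filing date + 23 years → 5 May 2033.
Examination Delay Credit: +268 days → 28 January 2034.
Prosecution Delay Deduction: −111 days → 9 October 2033.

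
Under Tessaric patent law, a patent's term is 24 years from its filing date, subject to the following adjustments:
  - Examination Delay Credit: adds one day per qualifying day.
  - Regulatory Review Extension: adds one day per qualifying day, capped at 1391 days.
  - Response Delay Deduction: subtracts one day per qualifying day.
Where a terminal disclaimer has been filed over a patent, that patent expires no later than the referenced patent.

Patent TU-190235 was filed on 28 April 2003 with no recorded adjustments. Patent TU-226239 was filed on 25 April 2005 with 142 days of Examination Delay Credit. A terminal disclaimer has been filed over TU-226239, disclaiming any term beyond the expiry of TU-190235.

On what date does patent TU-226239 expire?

Natural term of TU-226239:
  Base: filing + 24 years → 25 April 2029.
  Examination Delay Credit: +142 days → 14 September 2029.
Expiry of referenced patent TU-190235:
  Base: filing + 24 years → 28 April 2027.
Terminal disclaimer: TU-226239 expires on the earlier of 14 September 2029 and 28 April 2027.

April 28, 2027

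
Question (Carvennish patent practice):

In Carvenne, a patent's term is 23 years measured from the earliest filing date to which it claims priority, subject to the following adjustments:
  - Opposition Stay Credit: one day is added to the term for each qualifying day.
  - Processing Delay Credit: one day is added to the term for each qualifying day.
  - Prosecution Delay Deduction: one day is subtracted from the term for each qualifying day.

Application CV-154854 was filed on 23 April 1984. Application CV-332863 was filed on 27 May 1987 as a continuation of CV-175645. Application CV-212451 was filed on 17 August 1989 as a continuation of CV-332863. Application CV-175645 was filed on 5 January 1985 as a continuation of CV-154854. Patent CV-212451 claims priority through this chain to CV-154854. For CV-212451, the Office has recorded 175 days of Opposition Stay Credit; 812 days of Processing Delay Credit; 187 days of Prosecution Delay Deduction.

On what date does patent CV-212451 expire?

2009-07-01

Earliest priority filing: 23 April 1984.
Base term: 23 April 1984 + 23 years → 23 April 2007.
Opposition Stay Credit: +175 days → 15 October 2007.
Processing Delay Credit: +812 days → 4 January 2010.
Prosecution Delay Deduction: −187 days → 1 July 2009.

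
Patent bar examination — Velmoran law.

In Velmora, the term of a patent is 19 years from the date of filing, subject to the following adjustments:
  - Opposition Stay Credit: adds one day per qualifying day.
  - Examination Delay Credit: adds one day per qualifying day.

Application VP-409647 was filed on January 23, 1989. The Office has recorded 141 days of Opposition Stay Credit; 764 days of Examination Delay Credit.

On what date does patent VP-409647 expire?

Base term: filing date + 19 years → 23 January 2008.
Opposition Stay Credit: +141 days → 12 June 2008.
Examination Delay Credit: +764 days → 16 July 2010.

July 16, 2010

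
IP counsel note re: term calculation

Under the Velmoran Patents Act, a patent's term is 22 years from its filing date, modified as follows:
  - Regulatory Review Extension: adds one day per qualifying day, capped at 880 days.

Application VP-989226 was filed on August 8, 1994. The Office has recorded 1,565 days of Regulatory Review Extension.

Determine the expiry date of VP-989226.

Base term: filing date + 22 years → 8 August 2016.
Regulatory Review Extension: 1565 days claimed exceeds the 880-day cap, so +880 days → 5 January 2019.

2019-01-05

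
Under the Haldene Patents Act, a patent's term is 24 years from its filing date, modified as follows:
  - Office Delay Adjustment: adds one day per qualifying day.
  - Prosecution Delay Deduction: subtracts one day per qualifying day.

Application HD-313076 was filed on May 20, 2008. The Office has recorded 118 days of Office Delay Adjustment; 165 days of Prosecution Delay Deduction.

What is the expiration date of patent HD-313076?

Base term: filing date + 24 years → 20 May 2032.
Office Delay Adjustment: +118 days → 15 September 2032.
Prosecution Delay Deduction: −165 days → 3 April 2032.

2032-04-03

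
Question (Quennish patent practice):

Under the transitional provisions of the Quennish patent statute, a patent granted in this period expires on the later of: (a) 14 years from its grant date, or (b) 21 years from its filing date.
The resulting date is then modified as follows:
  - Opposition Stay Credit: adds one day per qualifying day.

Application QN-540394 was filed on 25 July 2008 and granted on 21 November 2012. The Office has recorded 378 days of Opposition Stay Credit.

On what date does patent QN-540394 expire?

August 7, 2030

(a) grant + 14 years → 21 November 2026.
(b) filing + 21 years → 25 July 2029.
Later of the two: 25 July 2029.
Opposition Stay Credit: +378 days → 7 August 2030.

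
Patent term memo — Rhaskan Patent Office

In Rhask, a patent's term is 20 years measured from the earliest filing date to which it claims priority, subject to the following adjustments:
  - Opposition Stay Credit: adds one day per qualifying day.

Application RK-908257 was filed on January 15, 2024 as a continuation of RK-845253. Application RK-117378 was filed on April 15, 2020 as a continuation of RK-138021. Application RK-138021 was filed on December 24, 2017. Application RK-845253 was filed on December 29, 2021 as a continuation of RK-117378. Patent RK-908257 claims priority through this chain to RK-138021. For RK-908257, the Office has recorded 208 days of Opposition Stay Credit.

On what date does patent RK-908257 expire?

Earliest priority filing: 24 December 2017.
Base term: 24 December 2017 + 20 years → 24 December 2037.
Opposition Stay Credit: +208 days → 20 July 2038.

2038-07-20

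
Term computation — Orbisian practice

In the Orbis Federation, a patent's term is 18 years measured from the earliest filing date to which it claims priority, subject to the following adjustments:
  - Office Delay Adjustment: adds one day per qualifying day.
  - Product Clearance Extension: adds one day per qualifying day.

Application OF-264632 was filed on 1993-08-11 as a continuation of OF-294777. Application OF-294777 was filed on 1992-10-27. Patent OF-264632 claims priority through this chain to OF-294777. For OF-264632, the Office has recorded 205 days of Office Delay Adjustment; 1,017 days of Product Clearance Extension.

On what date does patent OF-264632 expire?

March 2, 2014

Earliest priority filing: 27 October 1992.
Base term: 27 October 1992 + 18 years → 27 October 2010.
Office Delay Adjustment: +205 days → 20 May 2011.
Product Clearance Extension: +1017 days → 2 March 2014.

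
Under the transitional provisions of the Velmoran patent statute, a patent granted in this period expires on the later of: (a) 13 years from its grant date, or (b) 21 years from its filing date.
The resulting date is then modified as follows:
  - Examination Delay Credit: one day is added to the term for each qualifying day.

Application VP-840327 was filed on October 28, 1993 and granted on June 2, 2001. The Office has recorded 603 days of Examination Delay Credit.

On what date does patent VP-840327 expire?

(a) grant + 13 years → 2 June 2014.
(b) filing + 21 years → 28 October 2014.
Later of the two: 28 October 2014.
Examination Delay Credit: +603 days → 22 June 2016.

June 22, 2016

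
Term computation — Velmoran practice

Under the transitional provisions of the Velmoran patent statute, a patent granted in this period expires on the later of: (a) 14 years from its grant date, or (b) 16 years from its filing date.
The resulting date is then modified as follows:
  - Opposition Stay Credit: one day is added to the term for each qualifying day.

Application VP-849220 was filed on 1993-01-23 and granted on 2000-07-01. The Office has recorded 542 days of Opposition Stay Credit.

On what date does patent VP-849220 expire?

(a) grant + 14 years → 1 July 2014.
(b) filing + 16 years → 23 January 2009.
Later of the two: 1 July 2014.
Opposition Stay Credit: +542 days → 25 December 2015.

2015-12-25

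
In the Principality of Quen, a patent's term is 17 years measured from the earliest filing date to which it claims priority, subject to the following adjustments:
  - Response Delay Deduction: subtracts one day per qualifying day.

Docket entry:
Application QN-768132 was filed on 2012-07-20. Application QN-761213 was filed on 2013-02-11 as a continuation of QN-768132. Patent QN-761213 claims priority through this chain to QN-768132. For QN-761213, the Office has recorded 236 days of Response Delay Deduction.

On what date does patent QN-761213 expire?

Earliest priority filing: 20 July 2012.
Base term: 20 July 2012 + 17 years → 20 July 2029.
Response Delay Deduction: −236 days → 26 November 2028.

2028-11-26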